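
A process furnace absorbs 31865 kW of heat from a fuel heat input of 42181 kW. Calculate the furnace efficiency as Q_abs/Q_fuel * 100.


Furnace efficiency = Q_absorbed / Q_fuel * 100
= 31865 / 42181 * 100 = 75.54

75.54 %


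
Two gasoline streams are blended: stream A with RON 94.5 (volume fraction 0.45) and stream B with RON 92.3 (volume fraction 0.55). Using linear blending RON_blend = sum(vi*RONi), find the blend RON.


Linear blending: RON_blend = sum(vi * RONi)
Contribution 1: 0.45 * 94.5 = 42.525
Contribution 2: 0.55 * 92.3 = 50.765
RON_blend = 42.525 + 50.765 = 93.29

93.29


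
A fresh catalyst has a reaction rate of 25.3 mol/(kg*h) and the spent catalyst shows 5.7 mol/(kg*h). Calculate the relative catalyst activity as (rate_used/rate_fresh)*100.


Activity (%) = (rate_used / rate_fresh) * 100
rate_used = 5.7, rate_fresh = 25.3
= (5.7 / 25.3) * 100
= 0.2253 * 100 = 22.53

22.53 %


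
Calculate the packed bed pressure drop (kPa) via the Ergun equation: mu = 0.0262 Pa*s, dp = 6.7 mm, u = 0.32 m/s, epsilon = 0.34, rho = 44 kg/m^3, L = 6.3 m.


dp = 6.7 mm = 0.0067 m
Viscous term = 150*0.0262*0.32*(1-0.34)^2 / (0.0067^2*0.34^3) = 310487
Inertial term = 1.75*44*0.32^2*(1-0.34) / (0.0067*0.34^3) = 19761.6
dP/L = 310487 + 19761.6 = 330249 Pa/m
dP = 330249 * 6.3 / 1000 = 2081 kPa

2081 kPa


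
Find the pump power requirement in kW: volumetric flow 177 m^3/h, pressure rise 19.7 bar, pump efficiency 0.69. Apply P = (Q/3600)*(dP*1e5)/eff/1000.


Q = 177 / 3600 = 0.0491667 m^3/s
P = 0.0491667 * (19.7 * 1e5) / 0.69 / 1000 = 140.4

140.4 kW


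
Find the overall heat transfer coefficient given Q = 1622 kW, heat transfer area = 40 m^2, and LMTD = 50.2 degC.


From Q = U*A*LMTD, U = Q / (A * LMTD)
U = 1622 / (40 * 50.2) = 1622 / 2008 = 0.8078

0.8078 kW/(m^2*K)


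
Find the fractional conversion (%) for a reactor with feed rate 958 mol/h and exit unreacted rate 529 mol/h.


X = (F_in - F_out) / F_in * 100
Moles reacted = 958 - 529 = 429
X = 429 / 958 * 100
= 0.4478 * 100
= 44.78 %

44.78 %


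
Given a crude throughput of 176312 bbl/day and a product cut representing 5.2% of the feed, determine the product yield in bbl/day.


Crude throughput = 176312 bbl/day
Fraction yield = 5.2%
yield = throughput * fraction / 100
yield = 176312 * 5.2 / 100 = 9168.224

9168.224 bbl/day


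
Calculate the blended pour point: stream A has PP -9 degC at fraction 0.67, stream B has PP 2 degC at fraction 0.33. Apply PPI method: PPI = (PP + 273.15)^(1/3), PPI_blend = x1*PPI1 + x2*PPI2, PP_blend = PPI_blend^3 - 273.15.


PPI_1 = (-9 + 273.15)^(1/3) = 6.416283
PPI_2 = (2 + 273.15)^(1/3) = 6.504139
PPI_blend = 0.67 * 6.416283 + 0.33 * 6.504139 = 6.445275
PP_blend = 6.445275^3 - 273.15 = 267.7468 - 273.15 = -5.4

-5.4 degC


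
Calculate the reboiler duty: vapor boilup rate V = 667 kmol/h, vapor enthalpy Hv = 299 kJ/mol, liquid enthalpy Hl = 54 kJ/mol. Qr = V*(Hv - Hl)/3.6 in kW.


Qr = 667 * (299 - 54) / 3.6 = 667 * 245 / 3.6 = 45390

45390 kW


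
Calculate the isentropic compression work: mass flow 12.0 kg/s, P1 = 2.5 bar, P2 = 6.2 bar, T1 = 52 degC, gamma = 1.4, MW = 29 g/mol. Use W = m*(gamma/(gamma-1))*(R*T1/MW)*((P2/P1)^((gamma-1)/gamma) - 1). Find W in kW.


Isentropic work: W = m*(gamma/(gamma-1))*(R*T1/MW)*((P2/P1)^((gamma-1)/gamma) - 1)
T1 = 52 + 273.15 = 325.15 K
Pressure ratio = 6.2 / 2.5 = 2.48
Exponent = (1.4 - 1)/1.4 = 0.285714
(P2/P1)^exp - 1 = 2.48^0.285714 - 1 = 0.296285
W = 12.0 * 1.4 / 0.4 * 8.314 * 325.15 / 29 * 0.296285 = 1160

1160 kW


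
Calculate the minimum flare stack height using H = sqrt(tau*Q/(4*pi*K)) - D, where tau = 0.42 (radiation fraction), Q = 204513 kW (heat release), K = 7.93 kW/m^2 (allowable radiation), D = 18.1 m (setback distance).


tau*Q/(4*pi*K) = 0.42 * 204513 / (4 * pi * 7.93) = 861.96
sqrt(861.96) = 29.3592
H = 29.3592 - 18.1 = 11.26

11.26 m


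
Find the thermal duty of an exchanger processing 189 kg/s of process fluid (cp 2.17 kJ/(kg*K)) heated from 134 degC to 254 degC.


Q = m_dot * cp * delta_T
delta_T = 254 - 134 = 120 K
Q = 189 * 2.17 * 120
= 410.13 * 120
= 49215.6 kW

49215.6 kW


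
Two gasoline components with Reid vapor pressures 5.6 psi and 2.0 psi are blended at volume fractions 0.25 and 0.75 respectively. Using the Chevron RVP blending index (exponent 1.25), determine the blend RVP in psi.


Chevron index: RVP_blend = (sum xi*RVPi^1.25)^(1/1.25)
RVP^1.25 terms: 0.25 * 5.6^1.25 + 0.75 * 2.0^1.25 = 3.93746
RVP_blend = 3.93746^(1/1.25) = 2.993

2.993 psi


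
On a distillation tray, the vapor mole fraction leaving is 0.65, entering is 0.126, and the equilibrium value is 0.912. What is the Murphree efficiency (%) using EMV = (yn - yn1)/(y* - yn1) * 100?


Murphree vapor efficiency: EMV = (y_n - y_(n-1)) / (y*_n - y_(n-1)) * 100
EMV = (0.65 - 0.126) / (0.912 - 0.126) * 100 = 0.524 / 0.786 * 100 = 66.67

66.67 %


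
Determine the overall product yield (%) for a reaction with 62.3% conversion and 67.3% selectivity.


Overall yield = conversion (%) * selectivity (%) / 100
Conversion = 62.3%, Selectivity = 67.3%
Y = 62.3 * 67.3 / 100
= 41.9279 %

41.9279 %


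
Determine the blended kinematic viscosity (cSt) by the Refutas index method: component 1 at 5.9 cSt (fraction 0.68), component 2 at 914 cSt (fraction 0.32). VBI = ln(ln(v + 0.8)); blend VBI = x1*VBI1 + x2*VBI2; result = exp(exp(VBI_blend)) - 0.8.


Refutas method: VBN_i = 14.534*ln(ln(visc_i + 0.8)) + 10.975, blended linearly by mass fraction; since VBN is linear in VBI_i = ln(ln(visc_i + 0.8)) and the fractions sum to 1, blend VBI directly: visc = exp(exp(VBI_blend)) - 0.8
VBI_1 = ln(ln(5.9 + 0.8)) = 0.642962
VBI_2 = ln(ln(914 + 0.8)) = 1.91967
VBI_blend = 0.68 * 0.642962 + 0.32 * 1.91967 = 1.05151
visc_blend = exp(exp(1.05151)) - 0.8 = 16.70

16.70 cSt


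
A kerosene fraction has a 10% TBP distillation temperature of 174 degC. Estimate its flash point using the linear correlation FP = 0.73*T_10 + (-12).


FP = 0.73 * 174 + (-12) = 115.02

115.02 degC


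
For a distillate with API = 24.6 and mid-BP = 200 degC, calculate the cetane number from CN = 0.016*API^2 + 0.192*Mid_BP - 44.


CN = 0.016 * 24.6^2 + 0.192 * 200 - 44
CN = 9.68256 + 38.4 - 44 = 4.08256

4.08256


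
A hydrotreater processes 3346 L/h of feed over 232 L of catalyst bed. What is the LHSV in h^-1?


LHSV = volumetric feed rate / catalyst volume
= 3346 L/h / 232 L
= 14.42 h^-1

14.42 h^-1


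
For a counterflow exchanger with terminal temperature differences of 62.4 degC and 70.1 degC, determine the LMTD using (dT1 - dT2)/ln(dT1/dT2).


LMTD = (dT1 - dT2) / ln(dT1/dT2)
= (62.4 - 70.1) / ln(62.4 / 70.1) = -7.7 / -0.116358 = 66.18

66.18 degC


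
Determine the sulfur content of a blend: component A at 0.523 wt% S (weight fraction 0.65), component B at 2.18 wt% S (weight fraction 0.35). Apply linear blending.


Linear sulfur blending: S_blend = x1*S1 + x2*S2
Contribution 1: 0.65 * 0.523 = 0.33995 wt%
Contribution 2: 0.35 * 2.18 = 0.763 wt%
S_blend = 0.33995 + 0.763 = 1.10295

1.10295 wt%


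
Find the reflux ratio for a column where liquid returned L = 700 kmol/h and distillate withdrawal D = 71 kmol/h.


Reflux ratio definition: R = L / D (liquid returned / distillate withdrawn)
L = 700 kmol/h, D = 71 kmol/h
R = 700 / 71 = 9.859

9.859


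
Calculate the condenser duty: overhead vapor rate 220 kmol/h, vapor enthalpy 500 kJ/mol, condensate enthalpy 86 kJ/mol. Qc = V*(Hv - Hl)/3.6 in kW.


Qc = 220 * (500 - 86) / 3.6 = 220 * 414 / 3.6 = 25300

25300 kW


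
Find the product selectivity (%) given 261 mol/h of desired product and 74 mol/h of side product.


Selectivity = desired / (desired + undesired) * 100
Total products = 261 + 74 = 335 mol/h
S = 261 / 335 * 100
= 0.7791 * 100
= 77.91 %

77.91 %


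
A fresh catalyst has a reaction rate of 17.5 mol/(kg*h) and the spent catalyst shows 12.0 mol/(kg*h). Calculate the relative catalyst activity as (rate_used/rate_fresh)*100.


Activity (%) = (rate_used / rate_fresh) * 100
rate_used = 12.0, rate_fresh = 17.5
= (12.0 / 17.5) * 100
= 0.6857 * 100 = 68.57

68.57 %


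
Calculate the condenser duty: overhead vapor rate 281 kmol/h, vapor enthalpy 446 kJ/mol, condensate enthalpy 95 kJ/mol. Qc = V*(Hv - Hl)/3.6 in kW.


Qc = 281 * (446 - 95) / 3.6 = 281 * 351 / 3.6 = 27400

27400 kW


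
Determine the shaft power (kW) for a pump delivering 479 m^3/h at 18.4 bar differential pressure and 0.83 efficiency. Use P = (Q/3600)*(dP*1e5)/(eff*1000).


Q = 479 / 3600 = 0.133056 m^3/s
P = 0.133056 * (18.4 * 1e5) / 0.83 / 1000 = 295.0

295.0 kW


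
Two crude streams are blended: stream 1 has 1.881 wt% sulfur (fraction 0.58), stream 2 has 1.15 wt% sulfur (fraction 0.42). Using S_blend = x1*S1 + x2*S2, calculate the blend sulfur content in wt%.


Linear sulfur blending: S_blend = x1*S1 + x2*S2
Contribution 1: 0.58 * 1.881 = 1.09098 wt%
Contribution 2: 0.42 * 1.15 = 0.483 wt%
S_blend = 1.09098 + 0.483 = 1.57398

1.57398 wt%


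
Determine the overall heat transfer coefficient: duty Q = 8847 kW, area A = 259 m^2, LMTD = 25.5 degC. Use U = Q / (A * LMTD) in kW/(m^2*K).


From Q = U*A*LMTD, U = Q / (A * LMTD)
U = 8847 / (259 * 25.5) = 8847 / 6604.5 = 1.340

1.340 kW/(m^2*K)


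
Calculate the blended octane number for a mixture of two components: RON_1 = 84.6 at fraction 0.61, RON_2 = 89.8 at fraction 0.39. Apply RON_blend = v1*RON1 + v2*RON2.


Linear blending: RON_blend = sum(vi * RONi)
Contribution 1: 0.61 * 84.6 = 51.606
Contribution 2: 0.39 * 89.8 = 35.022
RON_blend = 51.606 + 35.022 = 86.628

86.628


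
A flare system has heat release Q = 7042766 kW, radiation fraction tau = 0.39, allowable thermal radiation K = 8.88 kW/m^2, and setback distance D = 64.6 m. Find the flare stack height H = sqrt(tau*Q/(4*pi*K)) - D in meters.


tau*Q/(4*pi*K) = 0.39 * 7042766 / (4 * pi * 8.88) = 24614.2
sqrt(24614.2) = 156.889
H = 156.889 - 64.6 = 92.29

92.29 m


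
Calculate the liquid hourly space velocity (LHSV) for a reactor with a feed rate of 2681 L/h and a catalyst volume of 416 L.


LHSV = volumetric feed rate / catalyst volume
= 2681 L/h / 416 L
= 6.445 h^-1

6.445 h^-1


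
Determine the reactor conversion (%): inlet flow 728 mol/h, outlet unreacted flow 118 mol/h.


X = (F_in - F_out) / F_in * 100
Moles reacted = 728 - 118 = 610
X = 610 / 728 * 100
= 0.8379 * 100
= 83.79 %

83.79 %


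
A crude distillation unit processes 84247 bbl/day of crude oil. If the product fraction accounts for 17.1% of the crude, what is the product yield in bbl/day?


Crude throughput = 84247 bbl/day
Fraction yield = 17.1%
yield = throughput * fraction / 100
yield = 84247 * 17.1 / 100 = 14406.237

14406.237 bbl/day


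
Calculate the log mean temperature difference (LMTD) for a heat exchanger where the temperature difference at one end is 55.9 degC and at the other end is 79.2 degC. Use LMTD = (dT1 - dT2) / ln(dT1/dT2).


LMTD = (dT1 - dT2) / ln(dT1/dT2)
= (55.9 - 79.2) / ln(55.9 / 79.2) = -23.3 / -0.348412 = 66.87

66.87 degC


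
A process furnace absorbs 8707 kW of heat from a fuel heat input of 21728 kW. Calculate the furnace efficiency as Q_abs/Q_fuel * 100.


Furnace efficiency = Q_absorbed / Q_fuel * 100
= 8707 / 21728 * 100 = 40.07

40.07 %


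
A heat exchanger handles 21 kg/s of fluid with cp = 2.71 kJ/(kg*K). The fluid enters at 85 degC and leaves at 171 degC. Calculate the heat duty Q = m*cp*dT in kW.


Q = m_dot * cp * delta_T
delta_T = 171 - 85 = 86 K
Q = 21 * 2.71 * 86
= 56.91 * 86
= 4894.26 kW

4894.26 kW


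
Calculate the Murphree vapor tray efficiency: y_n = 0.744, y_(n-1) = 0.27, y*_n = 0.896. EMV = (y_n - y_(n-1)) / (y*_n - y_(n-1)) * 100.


Murphree vapor efficiency: EMV = (y_n - y_(n-1)) / (y*_n - y_(n-1)) * 100
EMV = (0.744 - 0.27) / (0.896 - 0.27) * 100 = 0.474 / 0.626 * 100 = 75.72

75.72 %


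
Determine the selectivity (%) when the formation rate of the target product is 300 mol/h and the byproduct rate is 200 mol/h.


Selectivity = desired / (desired + undesired) * 100
Total products = 300 + 200 = 500 mol/h
S = 300 / 500 * 100
= 0.6000 * 100
= 60.00 %

60.00 %


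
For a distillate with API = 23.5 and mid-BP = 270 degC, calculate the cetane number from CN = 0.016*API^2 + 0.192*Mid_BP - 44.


CN = 0.016 * 23.5^2 + 0.192 * 270 - 44
CN = 8.836 + 51.84 - 44 = 16.676

16.676


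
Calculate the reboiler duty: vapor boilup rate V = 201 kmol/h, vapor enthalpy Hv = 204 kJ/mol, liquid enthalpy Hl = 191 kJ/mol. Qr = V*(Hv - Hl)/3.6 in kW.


Qr = 201 * (204 - 191) / 3.6 = 201 * 13 / 3.6 = 725.8

725.8 kW


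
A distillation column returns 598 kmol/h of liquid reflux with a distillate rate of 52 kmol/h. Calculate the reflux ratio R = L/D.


Reflux ratio definition: R = L / D (liquid returned / distillate withdrawn)
L = 598 kmol/h, D = 52 kmol/h
R = 598 / 52 = 11.50

11.50


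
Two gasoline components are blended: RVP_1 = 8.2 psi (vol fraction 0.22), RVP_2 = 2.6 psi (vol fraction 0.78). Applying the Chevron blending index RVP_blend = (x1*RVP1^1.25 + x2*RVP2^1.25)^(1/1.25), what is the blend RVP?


Chevron index: RVP_blend = (sum xi*RVPi^1.25)^(1/1.25)
RVP^1.25 terms: 0.22 * 8.2^1.25 + 0.78 * 2.6^1.25 = 5.62794
RVP_blend = 5.62794^(1/1.25) = 3.984

3.984 psi


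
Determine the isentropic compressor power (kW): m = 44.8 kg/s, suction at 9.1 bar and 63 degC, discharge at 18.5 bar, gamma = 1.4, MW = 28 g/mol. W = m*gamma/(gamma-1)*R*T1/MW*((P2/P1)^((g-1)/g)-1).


Isentropic work: W = m*(gamma/(gamma-1))*(R*T1/MW)*((P2/P1)^((gamma-1)/gamma) - 1)
T1 = 63 + 273.15 = 336.15 K
Pressure ratio = 18.5 / 9.1 = 2.03297
Exponent = (1.4 - 1)/1.4 = 0.285714
(P2/P1)^exp - 1 = 2.03297^0.285714 - 1 = 0.224721
W = 44.8 * 1.4 / 0.4 * 8.314 * 336.15 / 28 * 0.224721 = 3517

3517 kW


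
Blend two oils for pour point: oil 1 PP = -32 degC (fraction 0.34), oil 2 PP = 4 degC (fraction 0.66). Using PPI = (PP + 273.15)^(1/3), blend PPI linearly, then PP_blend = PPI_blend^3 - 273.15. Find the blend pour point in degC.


PPI_1 = (-32 + 273.15)^(1/3) = 6.224375
PPI_2 = (4 + 273.15)^(1/3) = 6.51986
PPI_blend = 0.34 * 6.224375 + 0.66 * 6.51986 = 6.419395
PP_blend = 6.419395^3 - 273.15 = 264.5345 - 273.15 = -8.62

-8.62 degC


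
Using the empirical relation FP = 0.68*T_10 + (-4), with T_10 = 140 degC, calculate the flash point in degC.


FP = 0.68 * 140 + (-4) = 91.2

91.2 degC


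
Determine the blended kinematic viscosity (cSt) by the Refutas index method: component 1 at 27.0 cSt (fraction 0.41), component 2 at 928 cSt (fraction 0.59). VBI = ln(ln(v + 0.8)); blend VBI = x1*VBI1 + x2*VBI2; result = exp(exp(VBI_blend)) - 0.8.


Refutas method: VBN_i = 14.534*ln(ln(visc_i + 0.8)) + 10.975, blended linearly by mass fraction; since VBN is linear in VBI_i = ln(ln(visc_i + 0.8)) and the fractions sum to 1, blend VBI directly: visc = exp(exp(VBI_blend)) - 0.8
VBI_1 = ln(ln(27.0 + 0.8)) = 1.20148
VBI_2 = ln(ln(928 + 0.8)) = 1.92189
VBI_blend = 0.41 * 1.20148 + 0.59 * 1.92189 = 1.62652
visc_blend = exp(exp(1.62652)) - 0.8 = 161.0

161.0 cSt


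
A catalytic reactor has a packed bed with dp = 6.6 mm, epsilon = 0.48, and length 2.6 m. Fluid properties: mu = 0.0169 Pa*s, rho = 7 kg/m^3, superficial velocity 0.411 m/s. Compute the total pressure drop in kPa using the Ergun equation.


dp = 6.6 mm = 0.0066 m
Viscous term = 150*0.0169*0.411*(1-0.48)^2 / (0.0066^2*0.48^3) = 58481
Inertial term = 1.75*7*0.411^2*(1-0.48) / (0.0066*0.48^3) = 1474.2
dP/L = 58481 + 1474.2 = 59955.2 Pa/m
dP = 59955.2 * 2.6 / 1000 = 155.9 kPa

155.9 kPa


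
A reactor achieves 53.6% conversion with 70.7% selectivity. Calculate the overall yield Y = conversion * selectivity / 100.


Overall yield = conversion (%) * selectivity (%) / 100
Conversion = 53.6%, Selectivity = 70.7%
Y = 53.6 * 70.7 / 100
= 37.8952 %

37.8952 %


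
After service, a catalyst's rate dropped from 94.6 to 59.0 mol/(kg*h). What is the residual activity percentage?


Activity (%) = (rate_used / rate_fresh) * 100
rate_used = 59.0, rate_fresh = 94.6
= (59.0 / 94.6) * 100
= 0.6237 * 100 = 62.37

62.37 %


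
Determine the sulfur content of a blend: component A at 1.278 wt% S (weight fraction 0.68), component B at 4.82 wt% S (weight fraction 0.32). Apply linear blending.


Linear sulfur blending: S_blend = x1*S1 + x2*S2
Contribution 1: 0.68 * 1.278 = 0.86904 wt%
Contribution 2: 0.32 * 4.82 = 1.5424 wt%
S_blend = 0.86904 + 1.5424 = 2.41144

2.41144 wt%


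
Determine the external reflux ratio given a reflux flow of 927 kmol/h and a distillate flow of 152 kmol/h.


Reflux ratio definition: R = L / D (liquid returned / distillate withdrawn)
L = 927 kmol/h, D = 152 kmol/h
R = 927 / 152 = 6.099

6.099


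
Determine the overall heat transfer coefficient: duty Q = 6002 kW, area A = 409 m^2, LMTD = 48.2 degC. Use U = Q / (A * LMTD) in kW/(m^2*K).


From Q = U*A*LMTD, U = Q / (A * LMTD)
U = 6002 / (409 * 48.2) = 6002 / 19713.8 = 0.3045

0.3045 kW/(m^2*K)


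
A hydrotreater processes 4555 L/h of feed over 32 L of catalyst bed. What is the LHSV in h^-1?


LHSV = volumetric feed rate / catalyst volume
= 4555 L/h / 32 L
= 142.3 h^-1

142.3 h^-1


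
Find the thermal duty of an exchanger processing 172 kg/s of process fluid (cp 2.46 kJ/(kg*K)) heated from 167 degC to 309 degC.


Q = m_dot * cp * delta_T
delta_T = 309 - 167 = 142 K
Q = 172 * 2.46 * 142
= 423.12 * 142
= 60083.04 kW

60083.04 kW


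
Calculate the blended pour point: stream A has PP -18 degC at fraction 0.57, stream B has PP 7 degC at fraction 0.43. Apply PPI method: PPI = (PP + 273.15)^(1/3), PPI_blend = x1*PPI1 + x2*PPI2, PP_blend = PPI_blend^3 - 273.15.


PPI_1 = (-18 + 273.15)^(1/3) = 6.342569
PPI_2 = (7 + 273.15)^(1/3) = 6.543301
PPI_blend = 0.57 * 6.342569 + 0.43 * 6.543301 = 6.428884
PP_blend = 6.428884^3 - 273.15 = 265.7093 - 273.15 = -7.44

-7.44 degC


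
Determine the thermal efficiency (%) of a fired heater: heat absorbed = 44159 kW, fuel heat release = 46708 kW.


Furnace efficiency = Q_absorbed / Q_fuel * 100
= 44159 / 46708 * 100 = 94.54

94.54 %


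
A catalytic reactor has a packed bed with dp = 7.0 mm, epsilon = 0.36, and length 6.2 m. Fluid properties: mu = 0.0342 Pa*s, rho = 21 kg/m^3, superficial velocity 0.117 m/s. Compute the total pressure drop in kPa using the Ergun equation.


dp = 7.0 mm = 0.007 m
Viscous term = 150*0.0342*0.117*(1-0.36)^2 / (0.007^2*0.36^3) = 107537
Inertial term = 1.75*21*0.117^2*(1-0.36) / (0.007*0.36^3) = 985.833
dP/L = 107537 + 985.833 = 108523 Pa/m
dP = 108523 * 6.2 / 1000 = 672.8 kPa

672.8 kPa


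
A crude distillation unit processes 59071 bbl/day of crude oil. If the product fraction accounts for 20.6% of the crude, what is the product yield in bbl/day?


Crude throughput = 59071 bbl/day
Fraction yield = 20.6%
yield = throughput * fraction / 100
yield = 59071 * 20.6 / 100 = 12168.626

12168.626 bbl/day


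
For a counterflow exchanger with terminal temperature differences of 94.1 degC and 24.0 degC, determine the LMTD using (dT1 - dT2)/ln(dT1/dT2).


LMTD = (dT1 - dT2) / ln(dT1/dT2)
= (94.1 - 24.0) / ln(94.1 / 24.0) = 70.1 / 1.3663 = 51.31

51.31 degC


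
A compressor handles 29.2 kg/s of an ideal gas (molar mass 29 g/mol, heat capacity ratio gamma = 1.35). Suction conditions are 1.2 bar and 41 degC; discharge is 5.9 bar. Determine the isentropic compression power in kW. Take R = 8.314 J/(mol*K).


Isentropic work: W = m*(gamma/(gamma-1))*(R*T1/MW)*((P2/P1)^((gamma-1)/gamma) - 1)
T1 = 41 + 273.15 = 314.15 K
Pressure ratio = 5.9 / 1.2 = 4.91667
Exponent = (1.35 - 1)/1.35 = 0.259259
(P2/P1)^exp - 1 = 4.91667^0.259259 - 1 = 0.5112
W = 29.2 * 1.35 / 0.35 * 8.314 * 314.15 / 29 * 0.5112 = 5185

5185 kW


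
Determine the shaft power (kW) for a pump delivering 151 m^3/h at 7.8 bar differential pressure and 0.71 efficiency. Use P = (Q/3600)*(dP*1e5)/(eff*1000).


Q = 151 / 3600 = 0.0419444 m^3/s
P = 0.0419444 * (7.8 * 1e5) / 0.71 / 1000 = 46.08

46.08 kW


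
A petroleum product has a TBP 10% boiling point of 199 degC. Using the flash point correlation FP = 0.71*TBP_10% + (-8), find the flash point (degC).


FP = 0.71 * 199 + (-8) = 133.29

133.29 degC


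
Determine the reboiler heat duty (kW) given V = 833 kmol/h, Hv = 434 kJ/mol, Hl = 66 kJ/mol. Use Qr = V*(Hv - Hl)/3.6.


Qr = 833 * (434 - 66) / 3.6 = 833 * 368 / 3.6 = 85150

85150 kW


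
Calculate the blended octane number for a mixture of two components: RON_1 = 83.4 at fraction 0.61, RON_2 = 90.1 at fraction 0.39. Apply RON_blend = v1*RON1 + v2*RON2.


Linear blending: RON_blend = sum(vi * RONi)
Contribution 1: 0.61 * 83.4 = 50.874
Contribution 2: 0.39 * 90.1 = 35.139
RON_blend = 50.874 + 35.139 = 86.013

86.013


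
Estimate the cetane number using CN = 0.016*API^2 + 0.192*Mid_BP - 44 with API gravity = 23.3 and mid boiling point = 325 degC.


CN = 0.016 * 23.3^2 + 0.192 * 325 - 44
CN = 8.68624 + 62.4 - 44 = 27.08624

27.08624


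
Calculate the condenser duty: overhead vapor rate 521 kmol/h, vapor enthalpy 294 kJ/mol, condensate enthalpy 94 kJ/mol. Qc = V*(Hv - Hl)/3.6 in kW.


Qc = 521 * (294 - 94) / 3.6 = 521 * 200 / 3.6 = 28940

28940 kW


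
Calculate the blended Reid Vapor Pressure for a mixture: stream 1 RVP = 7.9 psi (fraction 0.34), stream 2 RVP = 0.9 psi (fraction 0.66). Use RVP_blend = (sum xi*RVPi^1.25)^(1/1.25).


Chevron index: RVP_blend = (sum xi*RVPi^1.25)^(1/1.25)
RVP^1.25 terms: 0.34 * 7.9^1.25 + 0.66 * 0.9^1.25 = 5.08167
RVP_blend = 5.08167^(1/1.25) = 3.671

3.671 psi


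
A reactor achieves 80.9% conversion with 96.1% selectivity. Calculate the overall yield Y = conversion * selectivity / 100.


Overall yield = conversion (%) * selectivity (%) / 100
Conversion = 80.9%, Selectivity = 96.1%
Y = 80.9 * 96.1 / 100
= 77.7449 %

77.7449 %


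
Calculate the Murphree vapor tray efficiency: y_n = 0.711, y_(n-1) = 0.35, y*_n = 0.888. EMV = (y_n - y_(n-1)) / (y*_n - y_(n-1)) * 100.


Murphree vapor efficiency: EMV = (y_n - y_(n-1)) / (y*_n - y_(n-1)) * 100
EMV = (0.711 - 0.35) / (0.888 - 0.35) * 100 = 0.361 / 0.538 * 100 = 67.10

67.10 %


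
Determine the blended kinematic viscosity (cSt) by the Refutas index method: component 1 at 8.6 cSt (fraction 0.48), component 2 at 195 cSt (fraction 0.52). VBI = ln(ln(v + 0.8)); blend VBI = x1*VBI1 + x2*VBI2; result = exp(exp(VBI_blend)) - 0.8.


Refutas method: VBN_i = 14.534*ln(ln(visc_i + 0.8)) + 10.975, blended linearly by mass fraction; since VBN is linear in VBI_i = ln(ln(visc_i + 0.8)) and the fractions sum to 1, blend VBI directly: visc = exp(exp(VBI_blend)) - 0.8
VBI_1 = ln(ln(8.6 + 0.8)) = 0.806793
VBI_2 = ln(ln(195 + 0.8)) = 1.66338
VBI_blend = 0.48 * 0.806793 + 0.52 * 1.66338 = 1.25222
visc_blend = exp(exp(1.25222)) - 0.8 = 32.25

32.25 cSt


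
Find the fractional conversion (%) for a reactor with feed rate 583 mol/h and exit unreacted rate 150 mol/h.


X = (F_in - F_out) / F_in * 100
Moles reacted = 583 - 150 = 433
X = 433 / 583 * 100
= 0.7427 * 100
= 74.27 %

74.27 %


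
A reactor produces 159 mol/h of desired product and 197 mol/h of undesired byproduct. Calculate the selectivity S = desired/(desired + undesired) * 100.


Selectivity = desired / (desired + undesired) * 100
Total products = 159 + 197 = 356 mol/h
S = 159 / 356 * 100
= 0.4466 * 100
= 44.66 %

44.66 %


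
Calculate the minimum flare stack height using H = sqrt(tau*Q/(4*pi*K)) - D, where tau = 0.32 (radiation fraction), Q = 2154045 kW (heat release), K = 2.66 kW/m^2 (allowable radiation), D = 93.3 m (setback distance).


tau*Q/(4*pi*K) = 0.32 * 2154045 / (4 * pi * 2.66) = 20621.2
sqrt(20621.2) = 143.601
H = 143.601 - 93.3 = 50.30

50.30 m


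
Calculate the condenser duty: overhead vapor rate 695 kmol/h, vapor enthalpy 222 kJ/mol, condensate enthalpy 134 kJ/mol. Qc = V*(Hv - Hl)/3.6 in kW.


Qc = 695 * (222 - 134) / 3.6 = 695 * 88 / 3.6 = 16990

16990 kW


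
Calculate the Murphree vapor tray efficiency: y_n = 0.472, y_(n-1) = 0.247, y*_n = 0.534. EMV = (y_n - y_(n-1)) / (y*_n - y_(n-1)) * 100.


Murphree vapor efficiency: EMV = (y_n - y_(n-1)) / (y*_n - y_(n-1)) * 100
EMV = (0.472 - 0.247) / (0.534 - 0.247) * 100 = 0.225 / 0.287 * 100 = 78.40

78.40 %


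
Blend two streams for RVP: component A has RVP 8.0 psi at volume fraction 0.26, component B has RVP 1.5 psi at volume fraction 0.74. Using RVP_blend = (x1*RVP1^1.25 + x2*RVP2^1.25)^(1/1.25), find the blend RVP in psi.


Chevron index: RVP_blend = (sum xi*RVPi^1.25)^(1/1.25)
RVP^1.25 terms: 0.26 * 8.0^1.25 + 0.74 * 1.5^1.25 = 4.72655
RVP_blend = 4.72655^(1/1.25) = 3.464

3.464 psi


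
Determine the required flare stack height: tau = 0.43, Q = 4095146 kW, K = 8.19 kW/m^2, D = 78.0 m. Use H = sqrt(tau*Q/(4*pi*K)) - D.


tau*Q/(4*pi*K) = 0.43 * 4095146 / (4 * pi * 8.19) = 17109.8
sqrt(17109.8) = 130.804
H = 130.804 - 78.0 = 52.80

52.80 m


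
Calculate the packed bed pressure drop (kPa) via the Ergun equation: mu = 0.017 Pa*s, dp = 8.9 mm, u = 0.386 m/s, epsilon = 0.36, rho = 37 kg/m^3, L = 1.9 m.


dp = 8.9 mm = 0.0089 m
Viscous term = 150*0.017*0.386*(1-0.36)^2 / (0.0089^2*0.36^3) = 109094
Inertial term = 1.75*37*0.386^2*(1-0.36) / (0.0089*0.36^3) = 14869.5
dP/L = 109094 + 14869.5 = 123964 Pa/m
dP = 123964 * 1.9 / 1000 = 235.5 kPa

235.5 kPa


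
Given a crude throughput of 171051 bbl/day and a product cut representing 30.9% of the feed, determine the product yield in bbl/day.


Crude throughput = 171051 bbl/day
Fraction yield = 30.9%
yield = throughput * fraction / 100
yield = 171051 * 30.9 / 100 = 52854.759

52854.759 bbl/day


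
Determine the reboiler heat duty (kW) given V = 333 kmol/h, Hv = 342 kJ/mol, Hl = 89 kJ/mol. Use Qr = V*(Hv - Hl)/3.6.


Qr = 333 * (342 - 89) / 3.6 = 333 * 253 / 3.6 = 23400

23400 kW


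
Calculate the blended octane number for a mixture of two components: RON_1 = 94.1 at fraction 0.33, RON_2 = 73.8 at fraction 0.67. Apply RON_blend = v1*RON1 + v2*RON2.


Linear blending: RON_blend = sum(vi * RONi)
Contribution 1: 0.33 * 94.1 = 31.053
Contribution 2: 0.67 * 73.8 = 49.446
RON_blend = 31.053 + 49.446 = 80.499

80.499


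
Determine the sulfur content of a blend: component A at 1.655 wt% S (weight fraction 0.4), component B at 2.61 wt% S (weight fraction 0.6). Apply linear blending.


Linear sulfur blending: S_blend = x1*S1 + x2*S2
Contribution 1: 0.4 * 1.655 = 0.662 wt%
Contribution 2: 0.6 * 2.61 = 1.566 wt%
S_blend = 0.662 + 1.566 = 2.228

2.228 wt%


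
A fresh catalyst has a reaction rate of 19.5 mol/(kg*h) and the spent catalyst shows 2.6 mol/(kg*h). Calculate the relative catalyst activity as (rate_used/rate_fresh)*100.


Activity (%) = (rate_used / rate_fresh) * 100
rate_used = 2.6, rate_fresh = 19.5
= (2.6 / 19.5) * 100
= 0.1333 * 100 = 13.33

13.33 %


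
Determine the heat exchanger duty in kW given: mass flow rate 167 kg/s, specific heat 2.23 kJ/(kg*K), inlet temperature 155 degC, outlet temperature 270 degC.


Q = m_dot * cp * delta_T
delta_T = 270 - 155 = 115 K
Q = 167 * 2.23 * 115
= 372.41 * 115
= 42827.15 kW

42827.15 kW


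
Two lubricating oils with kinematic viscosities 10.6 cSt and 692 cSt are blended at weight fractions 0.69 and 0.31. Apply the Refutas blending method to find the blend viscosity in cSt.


Refutas method: VBN_i = 14.534*ln(ln(visc_i + 0.8)) + 10.975, blended linearly by mass fraction; since VBN is linear in VBI_i = ln(ln(visc_i + 0.8)) and the fractions sum to 1, blend VBI directly: visc = exp(exp(VBI_blend)) - 0.8
VBI_1 = ln(ln(10.6 + 0.8)) = 0.889377
VBI_2 = ln(ln(692 + 0.8)) = 1.87805
VBI_blend = 0.69 * 0.889377 + 0.31 * 1.87805 = 1.19587
visc_blend = exp(exp(1.19587)) - 0.8 = 26.49

26.49 cSt


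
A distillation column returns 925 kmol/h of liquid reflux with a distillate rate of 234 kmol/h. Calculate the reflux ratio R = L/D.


Reflux ratio definition: R = L / D (liquid returned / distillate withdrawn)
L = 925 kmol/h, D = 234 kmol/h
R = 925 / 234 = 3.953

3.953


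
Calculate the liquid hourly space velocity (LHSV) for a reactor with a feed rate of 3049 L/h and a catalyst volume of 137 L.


LHSV = volumetric feed rate / catalyst volume
= 3049 L/h / 137 L
= 22.26 h^-1

22.26 h^-1


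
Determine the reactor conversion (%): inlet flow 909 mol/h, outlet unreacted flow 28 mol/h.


X = (F_in - F_out) / F_in * 100
Moles reacted = 909 - 28 = 881
X = 881 / 909 * 100
= 0.9692 * 100
= 96.92 %

96.92 %


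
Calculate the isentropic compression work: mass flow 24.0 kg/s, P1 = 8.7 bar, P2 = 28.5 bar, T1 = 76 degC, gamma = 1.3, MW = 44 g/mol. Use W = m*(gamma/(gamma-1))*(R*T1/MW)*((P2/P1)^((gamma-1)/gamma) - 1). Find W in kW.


Isentropic work: W = m*(gamma/(gamma-1))*(R*T1/MW)*((P2/P1)^((gamma-1)/gamma) - 1)
T1 = 76 + 273.15 = 349.15 K
Pressure ratio = 28.5 / 8.7 = 3.27586
Exponent = (1.3 - 1)/1.3 = 0.230769
(P2/P1)^exp - 1 = 3.27586^0.230769 - 1 = 0.314986
W = 24.0 * 1.3 / 0.3 * 8.314 * 349.15 / 44 * 0.314986 = 2161

2161 kW


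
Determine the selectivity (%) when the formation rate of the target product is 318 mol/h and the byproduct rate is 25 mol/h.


Selectivity = desired / (desired + undesired) * 100
Total products = 318 + 25 = 343 mol/h
S = 318 / 343 * 100
= 0.9271 * 100
= 92.71 %

92.71 %


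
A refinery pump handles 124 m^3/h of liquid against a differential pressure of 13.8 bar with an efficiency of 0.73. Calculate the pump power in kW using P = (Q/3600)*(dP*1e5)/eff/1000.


Q = 124 / 3600 = 0.0344444 m^3/s
P = 0.0344444 * (13.8 * 1e5) / 0.73 / 1000 = 65.11

65.11 kW


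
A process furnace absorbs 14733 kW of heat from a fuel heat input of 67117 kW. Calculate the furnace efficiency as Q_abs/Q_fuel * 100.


Furnace efficiency = Q_absorbed / Q_fuel * 100
= 14733 / 67117 * 100 = 21.95

21.95 %


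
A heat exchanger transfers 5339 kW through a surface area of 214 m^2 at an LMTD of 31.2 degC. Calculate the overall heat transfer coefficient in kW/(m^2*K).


From Q = U*A*LMTD, U = Q / (A * LMTD)
U = 5339 / (214 * 31.2) = 5339 / 6676.8 = 0.7996

0.7996 kW/(m^2*K)


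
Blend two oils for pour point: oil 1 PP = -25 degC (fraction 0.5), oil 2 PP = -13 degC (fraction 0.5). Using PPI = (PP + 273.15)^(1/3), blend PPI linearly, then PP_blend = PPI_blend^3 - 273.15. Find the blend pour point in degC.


PPI_1 = (-25 + 273.15)^(1/3) = 6.284028
PPI_2 = (-13 + 273.15)^(1/3) = 6.383731
PPI_blend = 0.5 * 6.284028 + 0.5 * 6.383731 = 6.33388
PP_blend = 6.33388^3 - 273.15 = 254.1028 - 273.15 = -19.05

-19.05 degC


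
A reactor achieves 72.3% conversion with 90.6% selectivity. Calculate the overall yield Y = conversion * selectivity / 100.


Overall yield = conversion (%) * selectivity (%) / 100
Conversion = 72.3%, Selectivity = 90.6%
Y = 72.3 * 90.6 / 100
= 65.5038 %

65.5038 %


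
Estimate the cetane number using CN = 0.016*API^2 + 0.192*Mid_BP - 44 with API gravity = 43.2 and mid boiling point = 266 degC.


CN = 0.016 * 43.2^2 + 0.192 * 266 - 44
CN = 29.85984 + 51.072 - 44 = 36.93184

36.93184


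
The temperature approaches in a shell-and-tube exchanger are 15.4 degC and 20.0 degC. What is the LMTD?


LMTD = (dT1 - dT2) / ln(dT1/dT2)
= (15.4 - 20.0) / ln(15.4 / 20.0) = -4.6 / -0.261365 = 17.60

17.60 degC


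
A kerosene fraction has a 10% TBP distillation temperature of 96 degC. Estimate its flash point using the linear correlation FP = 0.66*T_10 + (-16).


FP = 0.66 * 96 + (-16) = 47.36

47.36 degC


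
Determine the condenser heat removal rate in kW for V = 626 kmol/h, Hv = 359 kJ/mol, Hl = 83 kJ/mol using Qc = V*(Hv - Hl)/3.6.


Qc = 626 * (359 - 83) / 3.6 = 626 * 276 / 3.6 = 47990

47990 kW


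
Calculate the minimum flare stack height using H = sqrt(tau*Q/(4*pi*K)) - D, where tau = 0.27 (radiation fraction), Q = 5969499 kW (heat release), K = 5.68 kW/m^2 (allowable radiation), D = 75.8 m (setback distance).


tau*Q/(4*pi*K) = 0.27 * 5969499 / (4 * pi * 5.68) = 22581
sqrt(22581) = 150.27
H = 150.27 - 75.8 = 74.47

74.47 m


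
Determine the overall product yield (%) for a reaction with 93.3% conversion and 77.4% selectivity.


Overall yield = conversion (%) * selectivity (%) / 100
Conversion = 93.3%, Selectivity = 77.4%
Y = 93.3 * 77.4 / 100
= 72.2142 %

72.2142 %


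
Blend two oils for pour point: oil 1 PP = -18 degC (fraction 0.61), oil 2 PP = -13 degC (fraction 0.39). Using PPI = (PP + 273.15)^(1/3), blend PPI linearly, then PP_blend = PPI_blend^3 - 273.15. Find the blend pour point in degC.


PPI_1 = (-18 + 273.15)^(1/3) = 6.342569
PPI_2 = (-13 + 273.15)^(1/3) = 6.383731
PPI_blend = 0.61 * 6.342569 + 0.39 * 6.383731 = 6.358622
PP_blend = 6.358622^3 - 273.15 = 257.0923 - 273.15 = -16.06

-16.06 degC


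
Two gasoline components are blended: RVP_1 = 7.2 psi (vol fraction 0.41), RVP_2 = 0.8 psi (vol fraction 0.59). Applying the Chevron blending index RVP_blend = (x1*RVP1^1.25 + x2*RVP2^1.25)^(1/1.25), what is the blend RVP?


Chevron index: RVP_blend = (sum xi*RVPi^1.25)^(1/1.25)
RVP^1.25 terms: 0.41 * 7.2^1.25 + 0.59 * 0.8^1.25 = 5.28198
RVP_blend = 5.28198^(1/1.25) = 3.786

3.786 psi


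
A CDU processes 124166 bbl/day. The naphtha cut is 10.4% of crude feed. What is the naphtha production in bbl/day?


Crude throughput = 124166 bbl/day
Fraction yield = 10.4%
yield = throughput * fraction / 100
yield = 124166 * 10.4 / 100 = 12913.264

12913.264 bbl/day


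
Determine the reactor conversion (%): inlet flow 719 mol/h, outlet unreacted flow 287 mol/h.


X = (F_in - F_out) / F_in * 100
Moles reacted = 719 - 287 = 432
X = 432 / 719 * 100
= 0.6008 * 100
= 60.08 %

60.08 %


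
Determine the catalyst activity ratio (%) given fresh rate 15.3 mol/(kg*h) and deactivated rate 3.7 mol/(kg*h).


Activity (%) = (rate_used / rate_fresh) * 100
rate_used = 3.7, rate_fresh = 15.3
= (3.7 / 15.3) * 100
= 0.2418 * 100 = 24.18

24.18 %


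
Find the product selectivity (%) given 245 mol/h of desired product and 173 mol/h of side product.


Selectivity = desired / (desired + undesired) * 100
Total products = 245 + 173 = 418 mol/h
S = 245 / 418 * 100
= 0.5861 * 100
= 58.61 %

58.61 %


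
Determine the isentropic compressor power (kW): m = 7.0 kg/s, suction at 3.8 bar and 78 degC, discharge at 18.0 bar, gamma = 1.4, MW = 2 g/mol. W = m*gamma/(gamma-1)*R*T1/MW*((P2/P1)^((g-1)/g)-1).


Isentropic work: W = m*(gamma/(gamma-1))*(R*T1/MW)*((P2/P1)^((gamma-1)/gamma) - 1)
T1 = 78 + 273.15 = 351.15 K
Pressure ratio = 18.0 / 3.8 = 4.73684
Exponent = (1.4 - 1)/1.4 = 0.285714
(P2/P1)^exp - 1 = 4.73684^0.285714 - 1 = 0.55954
W = 7.0 * 1.4 / 0.4 * 8.314 * 351.15 / 2 * 0.55954 = 20010

20010 kW


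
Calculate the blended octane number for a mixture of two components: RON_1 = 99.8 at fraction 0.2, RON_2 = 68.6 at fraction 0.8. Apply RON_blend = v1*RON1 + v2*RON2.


Linear blending: RON_blend = sum(vi * RONi)
Contribution 1: 0.2 * 99.8 = 19.96
Contribution 2: 0.8 * 68.6 = 54.88
RON_blend = 19.96 + 54.88 = 74.84

74.84


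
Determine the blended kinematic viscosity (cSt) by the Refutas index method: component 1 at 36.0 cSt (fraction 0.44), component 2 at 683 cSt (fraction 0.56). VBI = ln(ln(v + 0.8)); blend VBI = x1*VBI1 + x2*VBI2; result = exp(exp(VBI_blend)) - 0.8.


Refutas method: VBN_i = 14.534*ln(ln(visc_i + 0.8)) + 10.975, blended linearly by mass fraction; since VBN is linear in VBI_i = ln(ln(visc_i + 0.8)) and the fractions sum to 1, blend VBI directly: visc = exp(exp(VBI_blend)) - 0.8
VBI_1 = ln(ln(36.0 + 0.8)) = 1.28246
VBI_2 = ln(ln(683 + 0.8)) = 1.87605
VBI_blend = 0.44 * 1.28246 + 0.56 * 1.87605 = 1.61487
visc_blend = exp(exp(1.61487)) - 0.8 = 151.7

151.7 cSt


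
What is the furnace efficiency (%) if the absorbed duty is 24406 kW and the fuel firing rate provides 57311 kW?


Furnace efficiency = Q_absorbed / Q_fuel * 100
= 24406 / 57311 * 100 = 42.59

42.59 %


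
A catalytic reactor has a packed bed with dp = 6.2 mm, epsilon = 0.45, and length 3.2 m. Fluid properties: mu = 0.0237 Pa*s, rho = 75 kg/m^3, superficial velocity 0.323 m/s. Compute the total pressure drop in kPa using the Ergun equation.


dp = 6.2 mm = 0.0062 m
Viscous term = 150*0.0237*0.323*(1-0.45)^2 / (0.0062^2*0.45^3) = 99162.3
Inertial term = 1.75*75*0.323^2*(1-0.45) / (0.0062*0.45^3) = 13330.2
dP/L = 99162.3 + 13330.2 = 112492 Pa/m
dP = 112492 * 3.2 / 1000 = 360.0 kPa

360.0 kPa


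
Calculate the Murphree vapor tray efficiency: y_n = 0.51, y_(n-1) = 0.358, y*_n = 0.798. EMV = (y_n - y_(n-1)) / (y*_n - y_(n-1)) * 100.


Murphree vapor efficiency: EMV = (y_n - y_(n-1)) / (y*_n - y_(n-1)) * 100
EMV = (0.51 - 0.358) / (0.798 - 0.358) * 100 = 0.152 / 0.44 * 100 = 34.55

34.55 %


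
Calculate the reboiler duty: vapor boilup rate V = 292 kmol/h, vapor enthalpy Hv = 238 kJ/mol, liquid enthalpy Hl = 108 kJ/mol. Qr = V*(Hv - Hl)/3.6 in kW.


Qr = 292 * (238 - 108) / 3.6 = 292 * 130 / 3.6 = 10540

10540 kW


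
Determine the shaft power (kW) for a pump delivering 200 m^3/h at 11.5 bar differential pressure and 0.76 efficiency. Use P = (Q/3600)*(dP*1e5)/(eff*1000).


Q = 200 / 3600 = 0.0555556 m^3/s
P = 0.0555556 * (11.5 * 1e5) / 0.76 / 1000 = 84.06

84.06 kW


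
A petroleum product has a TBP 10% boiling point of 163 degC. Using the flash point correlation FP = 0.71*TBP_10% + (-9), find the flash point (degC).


FP = 0.71 * 163 + (-9) = 106.73

106.73 degC


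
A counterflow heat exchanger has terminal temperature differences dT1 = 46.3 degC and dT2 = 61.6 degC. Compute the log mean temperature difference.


LMTD = (dT1 - dT2) / ln(dT1/dT2)
= (46.3 - 61.6) / ln(46.3 / 61.6) = -15.3 / -0.28552 = 53.59

53.59 degC


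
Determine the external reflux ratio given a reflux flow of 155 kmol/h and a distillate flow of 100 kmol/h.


Reflux ratio definition: R = L / D (liquid returned / distillate withdrawn)
L = 155 kmol/h, D = 100 kmol/h
R = 155 / 100 = 1.550

1.550


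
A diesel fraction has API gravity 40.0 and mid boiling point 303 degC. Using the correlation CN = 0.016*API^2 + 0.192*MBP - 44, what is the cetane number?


CN = 0.016 * 40.0^2 + 0.192 * 303 - 44
CN = 25.6 + 58.176 - 44 = 39.776

39.776


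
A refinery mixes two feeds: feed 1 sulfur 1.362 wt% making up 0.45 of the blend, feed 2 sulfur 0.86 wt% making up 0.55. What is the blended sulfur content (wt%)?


Linear sulfur blending: S_blend = x1*S1 + x2*S2
Contribution 1: 0.45 * 1.362 = 0.6129 wt%
Contribution 2: 0.55 * 0.86 = 0.473 wt%
S_blend = 0.6129 + 0.473 = 1.0859

1.0859 wt%


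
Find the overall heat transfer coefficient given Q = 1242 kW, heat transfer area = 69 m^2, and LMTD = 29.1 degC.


From Q = U*A*LMTD, U = Q / (A * LMTD)
U = 1242 / (69 * 29.1) = 1242 / 2007.9 = 0.6186

0.6186 kW/(m^2*K)


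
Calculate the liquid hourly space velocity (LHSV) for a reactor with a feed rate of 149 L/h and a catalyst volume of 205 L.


LHSV = volumetric feed rate / catalyst volume
= 149 L/h / 205 L
= 0.7268 h^-1

0.7268 h^-1


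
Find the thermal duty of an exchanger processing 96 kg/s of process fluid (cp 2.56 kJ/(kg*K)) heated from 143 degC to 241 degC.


Q = m_dot * cp * delta_T
delta_T = 241 - 143 = 98 K
Q = 96 * 2.56 * 98
= 245.76 * 98
= 24084.48 kW

24084.48 kW


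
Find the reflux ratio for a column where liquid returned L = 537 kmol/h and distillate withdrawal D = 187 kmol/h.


Reflux ratio definition: R = L / D (liquid returned / distillate withdrawn)
L = 537 kmol/h, D = 187 kmol/h
R = 537 / 187 = 2.872

2.872


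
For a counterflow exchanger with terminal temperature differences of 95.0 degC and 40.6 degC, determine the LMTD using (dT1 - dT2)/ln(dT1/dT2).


LMTD = (dT1 - dT2) / ln(dT1/dT2)
= (95.0 - 40.6) / ln(95.0 / 40.6) = 54.4 / 0.850109 = 63.99

63.99 degC


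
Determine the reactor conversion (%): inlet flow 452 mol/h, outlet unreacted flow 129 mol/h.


X = (F_in - F_out) / F_in * 100
Moles reacted = 452 - 129 = 323
X = 323 / 452 * 100
= 0.7146 * 100
= 71.46 %

71.46 %


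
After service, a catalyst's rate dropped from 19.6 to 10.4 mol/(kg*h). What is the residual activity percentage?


Activity (%) = (rate_used / rate_fresh) * 100
rate_used = 10.4, rate_fresh = 19.6
= (10.4 / 19.6) * 100
= 0.5306 * 100 = 53.06

53.06 %
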